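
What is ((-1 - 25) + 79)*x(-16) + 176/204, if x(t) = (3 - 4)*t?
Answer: 43292/51 ≈ 848.86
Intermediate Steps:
x(t) = -t
((-1 - 25) + 79)*x(-16) + 176/204 = ((-1 - 25) + 79)*(-1*(-16)) + 176/204 = (-26 + 79)*16 + 176*(1/204) = 53*16 + 44/51 = 848 + 44/51 = 43292/51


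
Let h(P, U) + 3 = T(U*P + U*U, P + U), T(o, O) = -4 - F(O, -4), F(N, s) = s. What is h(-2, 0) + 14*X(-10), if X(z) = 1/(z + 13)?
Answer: 5/3 ≈ 1.6667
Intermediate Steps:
X(z) = 1/(13 + z)
T(o, O) = 0 (T(o, O) = -4 - 1*(-4) = -4 + 4 = 0)
h(P, U) = -3 (h(P, U) = -3 + 0 = -3)
h(-2, 0) + 14*X(-10) = -3 + 14/(13 - 10) = -3 + 14/3 = 5/3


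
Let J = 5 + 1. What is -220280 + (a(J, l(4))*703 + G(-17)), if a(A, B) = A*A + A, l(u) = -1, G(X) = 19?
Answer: -190735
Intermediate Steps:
J = 6
a(A, B) = A + A**2 (a(A, B) = A**2 + A = A + A**2)
-220280 + (a(J, l(4))*703 + G(-17)) = -220280 + ((6*(1 + 6))*703 + 19) = -220280 + ((6*7)*703 + 19) = -220280 + (42*703 + 19) = -220280 + (29526 + 19) = -220280 + 29545 = -190735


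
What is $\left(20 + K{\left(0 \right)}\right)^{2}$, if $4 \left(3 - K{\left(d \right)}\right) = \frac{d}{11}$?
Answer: $529$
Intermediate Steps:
$K{\left(d \right)} = 3 - \frac{d}{44}$ ($K{\left(d \right)} = 3 - \frac{d \frac{1}{11}}{4} = 3 - \frac{\frac{1}{11} d}{4} = 3 - \frac{d}{44}$)
$\left(20 + K{\left(0 \right)}\right)^{2} = \left(20 + \left(3 - 0\right)\right)^{2} = \left(20 + \left(3 + 0\right)\right)^{2} = \left(20 + 3\right)^{2} = 23^{2} = 529$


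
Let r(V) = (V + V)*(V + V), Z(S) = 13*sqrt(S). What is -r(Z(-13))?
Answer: 8788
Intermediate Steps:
r(V) = 4*V**2 (r(V) = (2*V)*(2*V) = 4*V**2)
-r(Z(-13)) = -4*(13*sqrt(-13))**2 = -4*(13*(I*sqrt(13)))**2 = -4*(13*I*sqrt(13))**2 = -4*(-2197) = -1*(-8788) = 8788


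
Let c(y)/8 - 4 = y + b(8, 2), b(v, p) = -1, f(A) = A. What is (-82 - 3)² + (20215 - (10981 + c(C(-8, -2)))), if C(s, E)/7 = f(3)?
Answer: 16267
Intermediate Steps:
C(s, E) = 21 (C(s, E) = 7*3 = 21)
c(y) = 24 + 8*y (c(y) = 32 + 8*(y - 1) = 32 + 8*(-1 + y) = 32 + (-8 + 8*y) = 24 + 8*y)
(-82 - 3)² + (20215 - (10981 + c(C(-8, -2)))) = (-82 - 3)² + (20215 - (10981 + (24 + 8*21))) = (-85)² + (20215 - (10981 + (24 + 168))) = 7225 + (20215 - (10981 + 192)) = 7225 + (20215 - 1*11173) = 7225 + (20215 - 11173) = 7225 + 9042 = 16267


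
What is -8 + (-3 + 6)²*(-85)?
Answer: -773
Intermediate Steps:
-8 + (-3 + 6)²*(-85) = -8 + 3²*(-85) = -8 + 9*(-85) = -8 - 765 = -773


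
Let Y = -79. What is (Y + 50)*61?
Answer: -1769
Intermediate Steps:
(Y + 50)*61 = (-79 + 50)*61 = -29*61 = -1769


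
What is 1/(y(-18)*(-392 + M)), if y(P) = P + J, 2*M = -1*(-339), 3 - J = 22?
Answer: 2/16465 ≈ 0.00012147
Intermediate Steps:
J = -19 (J = 3 - 1*22 = 3 - 22 = -19)
M = 339/2 (M = (-1*(-339))/2 = (1/2)*339 = 339/2 ≈ 169.50)
y(P) = -19 + P (y(P) = P - 19 = -19 + P)
1/(y(-18)*(-392 + M)) = 1/((-19 - 18)*(-392 + 339/2)) = 1/(-37*(-445/2)) = 1/(16465/2) = 2/16465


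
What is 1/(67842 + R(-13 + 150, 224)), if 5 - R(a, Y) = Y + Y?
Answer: 1/67399 ≈ 1.4837e-5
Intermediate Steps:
R(a, Y) = 5 - 2*Y (R(a, Y) = 5 - (Y + Y) = 5 - 2*Y)
1/(67842 + R(-13 + 150, 224)) = 1/(67842 + (5 - 2*224)) = 1/(67842 + (5 - 448)) = 1/(67842 - 443) = 1/67399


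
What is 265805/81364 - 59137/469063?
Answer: 119867667847/38164841932 ≈ 3.1408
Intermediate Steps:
265805/81364 - 59137/469063 = 119867667847/38164841932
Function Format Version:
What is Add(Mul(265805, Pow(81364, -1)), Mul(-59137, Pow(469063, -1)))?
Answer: Rational(119867667847, 38164841932) ≈ 3.1408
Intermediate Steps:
Add(Mul(265805, Pow(81364, -1)), Mul(-59137, Pow(469063, -1))) = Add(Mul(265805, Rational(1, 81364)), Mul(-59137, Rational(1, 469063))) = Add(Rational(265805, 81364), Rational(-59137, 469063)) = Rational(119867667847, 38164841932)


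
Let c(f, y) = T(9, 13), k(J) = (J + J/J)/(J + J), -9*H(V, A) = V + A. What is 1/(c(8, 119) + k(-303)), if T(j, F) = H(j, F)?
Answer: -909/1769 ≈ -0.51385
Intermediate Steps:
H(V, A) = -A/9 - V/9 (H(V, A) = -(V + A)/9 = -(A + V)/9 = -A/9 - V/9)
T(j, F) = -F/9 - j/9
k(J) = (1 + J)/(2*J) (k(J) = (J + 1)/((2*J)) = (1 + J)*(1/(2*J)) = (1 + J)/(2*J))
c(f, y) = -22/9 (c(f, y) = -⅑*13 - ⅑*9 = -13/9 - 1 = -22/9)
1/(c(8, 119) + k(-303)) = 1/(-22/9 + (½)*(1 - 303)/(-303)) = 1/(-22/9 + (½)*(-1/303)*(-302)) = 1/(-22/9 + 151/303) = 1/(-1769/909) = -909/1769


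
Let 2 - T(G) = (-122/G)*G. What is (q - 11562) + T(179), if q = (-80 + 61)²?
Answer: -11077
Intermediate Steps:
T(G) = 124 (T(G) = 2 - (-122/G)*G = 2 - 1*(-122) = 2 + 122 = 124)
q = 361 (q = (-19)² = 361)
(q - 11562) + T(179) = (361 - 11562) + 124 = -11201 + 124 = -11077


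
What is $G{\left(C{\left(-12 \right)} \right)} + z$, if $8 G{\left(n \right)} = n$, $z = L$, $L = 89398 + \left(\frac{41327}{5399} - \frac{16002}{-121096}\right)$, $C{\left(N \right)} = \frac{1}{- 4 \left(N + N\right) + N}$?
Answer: $\frac{4910074115947951}{54918973536} \approx 89406.0$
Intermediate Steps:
$C{\left(N \right)} = - \frac{1}{7 N}$ ($C{\left(N \right)} = \frac{1}{- 4 \cdot 2 N + N} = \frac{1}{- 8 N + N} = \frac{1}{\left(-7\right) N} = - \frac{1}{7 N}$)
$L = \frac{29226631156091}{326898652}$ ($L = 89398 + \left(41327 \cdot \frac{1}{5399} - - \frac{8001}{60548}\right) = 89398 + \left(\frac{41327}{5399} + \frac{8001}{60548}\right) = 89398 + \frac{2545464595}{326898652} = \frac{29226631156091}{326898652} \approx 89406.0$)
$z = \frac{29226631156091}{326898652} \approx 89406.0$
$G{\left(n \right)} = \frac{n}{8}$
$G{\left(C{\left(-12 \right)} \right)} + z = \frac{\left(- \frac{1}{7}\right) \frac{1}{-12}}{8} + \frac{29226631156091}{326898652} = \frac{\left(- \frac{1}{7}\right) \left(- \frac{1}{12}\right)}{8} + \frac{29226631156091}{326898652} = \frac{1}{8} \cdot \frac{1}{84} + \frac{29226631156091}{326898652} = \frac{1}{672} + \frac{29226631156091}{326898652} = \frac{4910074115947951}{54918973536}$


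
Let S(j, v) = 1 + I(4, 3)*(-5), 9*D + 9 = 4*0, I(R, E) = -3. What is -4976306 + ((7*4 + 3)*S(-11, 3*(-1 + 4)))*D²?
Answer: -4975810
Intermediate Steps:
D = -1 (D = -1 + (4*0)/9 = -1 + (⅑)*0 = -1 + 0 = -1)
S(j, v) = 16 (S(j, v) = 1 - 3*(-5) = 1 + 15 = 16)
-4976306 + ((7*4 + 3)*S(-11, 3*(-1 + 4)))*D² = -4976306 + ((7*4 + 3)*16)*(-1)² = -4976306 + ((28 + 3)*16)*1 = -4976306 + (31*16)*1 = -4976306 + 496*1 = -4976306 + 496 = -4975810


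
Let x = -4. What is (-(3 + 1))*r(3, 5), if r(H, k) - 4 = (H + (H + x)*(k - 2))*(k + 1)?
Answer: -16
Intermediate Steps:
r(H, k) = 4 + (1 + k)*(H + (-4 + H)*(-2 + k)) (r(H, k) = 4 + (H + (H - 4)*(k - 2))*(k + 1) = 4 + (H + (-4 + H)*(-2 + k))*(1 + k) = 4 + (1 + k)*(H + (-4 + H)*(-2 + k)))
(-(3 + 1))*r(3, 5) = (-(3 + 1))*(12 - 1*3 - 4*5² + 4*5 + 3*5²) = (-1*4)*(12 - 3 - 4*25 + 20 + 3*25) = -4*(12 - 3 - 100 + 20 + 75) = -4*4 = -16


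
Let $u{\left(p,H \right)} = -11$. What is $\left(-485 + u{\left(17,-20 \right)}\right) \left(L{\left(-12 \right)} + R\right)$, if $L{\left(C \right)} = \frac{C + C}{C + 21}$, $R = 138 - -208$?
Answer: $- \frac{510880}{3} \approx -1.7029 \cdot 10^{5}$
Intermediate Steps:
$R = 346$ ($R = 138 + 208 = 346$)
$L{\left(C \right)} = \frac{2 C}{21 + C}$
$\left(-485 + u{\left(17,-20 \right)}\right) \left(L{\left(-12 \right)} + R\right) = \left(-485 - 11\right) \left(2 \left(-12\right) \frac{1}{21 - 12} + 346\right) = - 496 \left(2 \left(-12\right) \frac{1}{9} + 346\right) = - 496 \left(- \frac{8}{3} + 346\right) = \left(-496\right) \frac{1030}{3} = - \frac{510880}{3}$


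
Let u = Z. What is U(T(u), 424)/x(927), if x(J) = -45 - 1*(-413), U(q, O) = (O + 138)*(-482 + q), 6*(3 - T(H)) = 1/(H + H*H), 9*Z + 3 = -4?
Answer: -3761185/5152 ≈ -730.04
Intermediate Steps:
Z = -7/9 (Z = -⅓ + (⅑)*(-4) = -⅓ - 4/9 = -7/9 ≈ -0.77778)
u = -7/9 ≈ -0.77778
T(H) = 3 - 1/(6*(H + H²)) (T(H) = 3 - 1/(6*(H + H*H)) = 3 - 1/(6*(H + H²)))
U(q, O) = (-482 + q)*(138 + O) (U(q, O) = (138 + O)*(-482 + q) = (-482 + q)*(138 + O))
x(J) = 368 (x(J) = -45 + 413 = 368)
U(T(u), 424)/x(927) = (-66516 - 482*424 + 138*((-1 + 18*(-7/9) + 18*(-7/9)²)/(6*(-7/9)*(1 - 7/9))) + 424*((-1 + 18*(-7/9) + 18*(-7/9)²)/(6*(-7/9)*(1 - 7/9))))/368 = (-66516 - 204368 + 138*((⅙)*(-9/7)*(-1 - 14 + 18*(49/81))/(2/9)) + 424*((⅙)*(-9/7)*(-1 - 14 + 18*(49/81))/(2/9)))*(1/368) = (-66516 - 204368 + 138*((⅙)*(-9/7)*(9/2)*(-1 - 14 + 98/9)) + 424*((⅙)*(-9/7)*(9/2)*(-1 - 14 + 98/9)))*(1/368) = (-66516 - 204368 + 138*((⅙)*(-9/7)*(9/2)*(-37/9)) + 424*((⅙)*(-9/7)*(9/2)*(-37/9)))*(1/368) = (-66516 - 204368 + 138*(111/28) + 424*(111/28))*(1/368) = (-66516 - 204368 + 7659/14 + 11766/7)*(1/368) = -3761185/14*1/368 = -3761185/5152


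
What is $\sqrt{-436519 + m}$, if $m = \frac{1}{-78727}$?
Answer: $\frac{i \sqrt{2705518801857278}}{78727} \approx 660.7 i$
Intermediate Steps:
$m = - \frac{1}{78727} \approx -1.2702 \cdot 10^{-5}$
$\sqrt{-436519 + m} = \sqrt{-436519 - \frac{1}{78727}} = \sqrt{- \frac{34365831314}{78727}} = \frac{i \sqrt{2705518801857278}}{78727}$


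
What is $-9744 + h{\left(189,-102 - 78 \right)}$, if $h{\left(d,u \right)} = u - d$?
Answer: $-10113$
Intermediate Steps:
$-9744 + h{\left(189,-102 - 78 \right)} = -9744 - 369 = -10113$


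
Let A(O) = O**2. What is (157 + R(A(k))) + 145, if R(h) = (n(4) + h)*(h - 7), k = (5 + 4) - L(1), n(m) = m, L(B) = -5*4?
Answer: 705032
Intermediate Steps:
L(B) = -20
k = 29 (k = (5 + 4) - 1*(-20) = 9 + 20 = 29)
R(h) = (-7 + h)*(4 + h) (R(h) = (4 + h)*(h - 7) = (4 + h)*(-7 + h) = (-7 + h)*(4 + h))
(157 + R(A(k))) + 145 = (157 + (-28 + (29**2)**2 - 3*29**2)) + 145 = (157 + (-28 + 841**2 - 3*841)) + 145 = (157 + (-28 + 707281 - 2523)) + 145 = (157 + 704730) + 145 = 704887 + 145 = 705032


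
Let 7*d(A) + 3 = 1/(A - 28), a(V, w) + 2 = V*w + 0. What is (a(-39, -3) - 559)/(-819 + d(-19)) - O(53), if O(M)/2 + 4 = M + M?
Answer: -54850896/269593 ≈ -203.46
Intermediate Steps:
a(V, w) = -2 + V*w (a(V, w) = -2 + (V*w + 0) = -2 + V*w)
O(M) = -8 + 4*M (O(M) = -8 + 2*(M + M) = -8 + 2*(2*M) = -8 + 4*M)
d(A) = -3/7 + 1/(7*(-28 + A)) (d(A) = -3/7 + 1/(7*(A - 28)) = -3/7 + 1/(7*(-28 + A)))
(a(-39, -3) - 559)/(-819 + d(-19)) - O(53) = ((-2 - 39*(-3)) - 559)/(-819 + (85 - 3*(-19))/(7*(-28 - 19))) - (-8 + 4*53) = ((-2 + 117) - 559)/(-819 + (⅐)*(85 + 57)/(-47)) - (-8 + 212) = (115 - 559)/(-819 + (⅐)*(-1/47)*142) - 1*204 = -444/(-819 - 142/329) - 204 = -444/(-269593/329) - 204 = -444*(-329/269593) - 204 = 146076/269593 - 204 = -54850896/269593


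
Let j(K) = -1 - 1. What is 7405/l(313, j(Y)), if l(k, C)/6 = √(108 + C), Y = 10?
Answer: 7405*√106/636 ≈ 119.87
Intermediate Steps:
j(K) = -2
l(k, C) = 6*√(108 + C)
7405/l(313, j(Y)) = 7405/((6*√(108 - 2))) = 7405/((6*√106)) = 7405*(√106/636) = 7405*√106/636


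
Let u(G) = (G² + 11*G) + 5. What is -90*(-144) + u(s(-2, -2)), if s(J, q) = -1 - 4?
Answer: 12935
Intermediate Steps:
s(J, q) = -5
u(G) = 5 + G² + 11*G
-90*(-144) + u(s(-2, -2)) = -90*(-144) + (5 + (-5)² + 11*(-5)) = 12960 + (5 + 25 - 55) = 12960 - 25 = 12935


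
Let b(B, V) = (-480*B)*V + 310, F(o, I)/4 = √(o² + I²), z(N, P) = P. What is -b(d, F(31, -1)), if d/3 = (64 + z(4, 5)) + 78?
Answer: -310 + 846720*√962 ≈ 2.6262e+7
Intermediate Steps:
d = 441 (d = 3*((64 + 5) + 78) = 3*(69 + 78) = 3*147 = 441)
F(o, I) = 4*√(I² + o²) (F(o, I) = 4*√(o² + I²) = 4*√(I² + o²))
b(B, V) = 310 - 480*B*V (b(B, V) = -480*B*V + 310 = 310 - 480*B*V)
-b(d, F(31, -1)) = -(310 - 480*441*4*√((-1)² + 31²)) = -(310 - 480*441*4*√(1 + 961)) = -(310 - 480*441*4*√962) = -(310 - 846720*√962) = -310 + 846720*√962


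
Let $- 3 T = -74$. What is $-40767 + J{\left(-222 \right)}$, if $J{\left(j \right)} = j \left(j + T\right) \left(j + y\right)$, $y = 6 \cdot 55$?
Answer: $4690497$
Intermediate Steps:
$T = \frac{74}{3}$ ($T = \left(- \frac{1}{3}\right) \left(-74\right) = \frac{74}{3} \approx 24.667$)
$y = 330$
$J{\left(j \right)} = j \left(330 + j\right) \left(\frac{74}{3} + j\right)$ ($J{\left(j \right)} = j \left(j + \frac{74}{3}\right) \left(j + 330\right) = j \left(\frac{74}{3} + j\right) \left(330 + j\right) = j \left(330 + j\right) \left(\frac{74}{3} + j\right)$)
$-40767 + J{\left(-222 \right)} = -40767 + \frac{1}{3} \left(-222\right) \left(24420 + 3 \left(-222\right)^{2} + 1064 \left(-222\right)\right) = -40767 + \frac{1}{3} \left(-222\right) \left(24420 + 3 \cdot 49284 - 236208\right) = -40767 + \frac{1}{3} \left(-222\right) \left(24420 + 147852 - 236208\right) = -40767 + \frac{1}{3} \left(-222\right) \left(-63936\right) = -40767 + 4731264 = 4690497$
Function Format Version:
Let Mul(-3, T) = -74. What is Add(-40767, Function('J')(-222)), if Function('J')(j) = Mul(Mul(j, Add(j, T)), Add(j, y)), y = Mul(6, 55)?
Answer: 4690497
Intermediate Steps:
T = Rational(74, 3) (T = Mul(Rational(-1, 3), -74) = Rational(74, 3) ≈ 24.667)
y = 330
Function('J')(j) = Mul(j, Add(330, j), Add(Rational(74, 3), j)) (Function('J')(j) = Mul(Mul(j, Add(j, Rational(74, 3))), Add(j, 330)) = Mul(Mul(j, Add(Rational(74, 3), j)), Add(330, j)) = Mul(j, Add(330, j), Add(Rational(74, 3), j)))
Add(-40767, Function('J')(-222)) = Add(-40767, Mul(Rational(1, 3), -222, Add(24420, Mul(3, Pow(-222, 2)), Mul(1064, -222)))) = Add(-40767, Mul(Rational(1, 3), -222, Add(24420, Mul(3, 49284), -236208))) = Add(-40767, Mul(Rational(1, 3), -222, Add(24420, 147852, -236208))) = Add(-40767, Mul(Rational(1, 3), -222, -63936)) = Add(-40767, 4731264) = 4690497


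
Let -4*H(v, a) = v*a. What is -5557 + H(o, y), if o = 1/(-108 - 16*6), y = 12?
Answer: -377875/68 ≈ -5557.0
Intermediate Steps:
o = -1/204 (o = 1/(-108 - 96) = 1/(-204) = -1/204 ≈ -0.0049020)
H(v, a) = -a*v/4 (H(v, a) = -v*a/4 = -a*v/4)
-5557 + H(o, y) = -5557 - ¼*12*(-1/204) = -5557 + 1/68 = -377875/68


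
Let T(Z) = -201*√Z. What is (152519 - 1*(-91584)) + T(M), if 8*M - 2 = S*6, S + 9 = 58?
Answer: 244103 - 201*√37 ≈ 2.4288e+5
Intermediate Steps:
S = 49 (S = -9 + 58 = 49)
M = 37 (M = ¼ + (49*6)/8 = ¼ + (⅛)*294 = ¼ + 147/4 = 37)
(152519 - 1*(-91584)) + T(M) = (152519 - 1*(-91584)) - 201*√37 = (152519 + 91584) - 201*√37 = 244103 - 201*√37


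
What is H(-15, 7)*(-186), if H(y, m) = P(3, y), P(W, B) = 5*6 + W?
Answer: -6138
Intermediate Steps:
P(W, B) = 30 + W
H(y, m) = 33 (H(y, m) = 30 + 3 = 33)
H(-15, 7)*(-186) = 33*(-186) = -6138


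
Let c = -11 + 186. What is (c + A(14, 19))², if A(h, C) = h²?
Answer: 137641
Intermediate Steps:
c = 175
(c + A(14, 19))² = (175 + 14²)² = (175 + 196)² = 371² = 137641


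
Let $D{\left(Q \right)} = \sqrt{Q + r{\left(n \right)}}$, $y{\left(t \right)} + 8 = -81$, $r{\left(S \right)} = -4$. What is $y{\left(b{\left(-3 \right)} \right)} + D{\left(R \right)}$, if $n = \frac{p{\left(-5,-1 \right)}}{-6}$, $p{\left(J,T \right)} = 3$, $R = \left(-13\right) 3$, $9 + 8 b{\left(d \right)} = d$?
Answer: $-89 + i \sqrt{43} \approx -89.0 + 6.5574 i$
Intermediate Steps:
$b{\left(d \right)} = - \frac{9}{8} + \frac{d}{8}$
$R = -39$
$n = - \frac{1}{2}$ ($n = \frac{3}{-6} = 3 \left(- \frac{1}{6}\right) = - \frac{1}{2} \approx -0.5$)
$y{\left(t \right)} = -89$ ($y{\left(t \right)} = -8 - 81 = -89$)
$D{\left(Q \right)} = \sqrt{-4 + Q}$ ($D{\left(Q \right)} = \sqrt{Q - 4} = \sqrt{-4 + Q}$)
$y{\left(b{\left(-3 \right)} \right)} + D{\left(R \right)} = -89 + \sqrt{-4 - 39} = -89 + \sqrt{-43} = -89 + i \sqrt{43}$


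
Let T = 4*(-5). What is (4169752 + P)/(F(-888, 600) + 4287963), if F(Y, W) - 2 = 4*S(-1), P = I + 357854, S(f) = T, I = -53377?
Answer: 4474229/4287885 ≈ 1.0435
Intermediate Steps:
T = -20
S(f) = -20
P = 304477 (P = -53377 + 357854 = 304477)
F(Y, W) = -78 (F(Y, W) = 2 + 4*(-20) = 2 - 80 = -78)
(4169752 + P)/(F(-888, 600) + 4287963) = (4169752 + 304477)/(-78 + 4287963) = 4474229/4287885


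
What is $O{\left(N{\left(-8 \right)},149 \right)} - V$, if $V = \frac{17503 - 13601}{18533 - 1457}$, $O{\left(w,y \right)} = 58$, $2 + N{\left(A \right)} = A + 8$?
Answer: $\frac{493253}{8538} \approx 57.771$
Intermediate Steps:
$N{\left(A \right)} = 6 + A$ ($N{\left(A \right)} = -2 + \left(A + 8\right) = -2 + \left(8 + A\right) = 6 + A$)
$V = \frac{1951}{8538}$ ($V = \frac{3902}{17076} = 3902 \cdot \frac{1}{17076} = \frac{1951}{8538} \approx 0.22851$)
$O{\left(N{\left(-8 \right)},149 \right)} - V = 58 - \frac{1951}{8538} = \frac{493253}{8538}$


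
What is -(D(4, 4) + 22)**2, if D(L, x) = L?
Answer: -676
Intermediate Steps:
-(D(4, 4) + 22)**2 = -(4 + 22)**2 = -1*26**2 = -1*676 = -676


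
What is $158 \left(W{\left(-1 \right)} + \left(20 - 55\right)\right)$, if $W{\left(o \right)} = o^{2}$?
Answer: $-5372$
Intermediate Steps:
$158 \left(W{\left(-1 \right)} + \left(20 - 55\right)\right) = 158 \left(\left(-1\right)^{2} + \left(20 - 55\right)\right) = 158 \left(1 + \left(20 - 55\right)\right) = 158 \left(1 - 35\right) = 158 \left(-34\right) = -5372$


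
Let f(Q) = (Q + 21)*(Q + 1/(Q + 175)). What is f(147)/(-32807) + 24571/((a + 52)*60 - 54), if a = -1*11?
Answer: 17173662211/1815473766 ≈ 9.4596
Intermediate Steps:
a = -11
f(Q) = (21 + Q)*(Q + 1/(175 + Q))
f(147)/(-32807) + 24571/((a + 52)*60 - 54) = ((21 + 147**3 + 196*147**2 + 3676*147)/(175 + 147))/(-32807) + 24571/((-11 + 52)*60 - 54) = ((21 + 3176523 + 196*21609 + 540372)/322)*(-1/32807) + 24571/(41*60 - 54) = ((21 + 3176523 + 4235364 + 540372)/322)*(-1/32807) + 24571/(2460 - 54) = ((1/322)*7952280)*(-1/32807) + 24571/2406 = (568020/23)*(-1/32807) + 24571*(1/2406) = -568020/754561 + 24571/2406 = 17173662211/1815473766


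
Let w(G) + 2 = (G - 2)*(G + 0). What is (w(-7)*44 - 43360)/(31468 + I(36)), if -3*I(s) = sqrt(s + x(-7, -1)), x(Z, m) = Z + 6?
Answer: -11519931312/8912115181 - 122028*sqrt(35)/8912115181 ≈ -1.2927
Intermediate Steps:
w(G) = -2 + G*(-2 + G) (w(G) = -2 + (G - 2)*(G + 0) = -2 + (-2 + G)*G = -2 + G*(-2 + G))
x(Z, m) = 6 + Z
I(s) = -sqrt(-1 + s)/3 (I(s) = -sqrt(s + (6 - 7))/3 = -sqrt(s - 1)/3 = -sqrt(-1 + s)/3)
(w(-7)*44 - 43360)/(31468 + I(36)) = ((-2 + (-7)**2 - 2*(-7))*44 - 43360)/(31468 - sqrt(-1 + 36)/3) = ((-2 + 49 + 14)*44 - 43360)/(31468 - sqrt(35)/3) = (61*44 - 43360)/(31468 - sqrt(35)/3) = (2684 - 43360)/(31468 - sqrt(35)/3) = -40676/(31468 - sqrt(35)/3)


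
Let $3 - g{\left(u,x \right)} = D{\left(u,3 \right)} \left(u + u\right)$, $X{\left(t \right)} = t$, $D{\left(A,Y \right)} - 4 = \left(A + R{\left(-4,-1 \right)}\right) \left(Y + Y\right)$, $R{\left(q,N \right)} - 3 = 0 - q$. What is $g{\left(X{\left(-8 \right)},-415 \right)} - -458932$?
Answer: $458903$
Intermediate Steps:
$R{\left(q,N \right)} = 3 - q$ ($R{\left(q,N \right)} = 3 + \left(0 - q\right) = 3 - q$)
$D{\left(A,Y \right)} = 4 + 2 Y \left(7 + A\right)$ ($D{\left(A,Y \right)} = 4 + \left(A + \left(3 - -4\right)\right) \left(Y + Y\right) = 4 + \left(A + \left(3 + 4\right)\right) 2 Y = 4 + \left(A + 7\right) 2 Y = 4 + \left(7 + A\right) 2 Y = 4 + 2 Y \left(7 + A\right)$)
$g{\left(u,x \right)} = 3 - 2 u \left(46 + 6 u\right)$ ($g{\left(u,x \right)} = 3 - \left(4 + 14 \cdot 3 + 2 u 3\right) \left(u + u\right) = 3 - \left(4 + 42 + 6 u\right) 2 u = 3 - \left(46 + 6 u\right) 2 u = 3 - 2 u \left(46 + 6 u\right)$)
$g{\left(X{\left(-8 \right)},-415 \right)} - -458932 = \left(3 - - 32 \left(23 + 3 \left(-8\right)\right)\right) - -458932 = \left(3 - - 32 \left(23 - 24\right)\right) + 458932 = \left(3 - \left(-32\right) \left(-1\right)\right) + 458932 = \left(3 - 32\right) + 458932 = -29 + 458932 = 458903$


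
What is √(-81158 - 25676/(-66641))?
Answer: I*√360422823901882/66641 ≈ 284.88*I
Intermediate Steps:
√(-81158 - 25676/(-66641)) = √(-81158 - 25676*(-1/66641)) = √(-81158 + 25676/66641) = √(-5408424602/66641) = I*√360422823901882/66641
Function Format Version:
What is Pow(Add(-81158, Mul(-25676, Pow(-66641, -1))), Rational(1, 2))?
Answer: Mul(Rational(1, 66641), I, Pow(360422823901882, Rational(1, 2))) ≈ Mul(284.88, I)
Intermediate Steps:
Pow(Add(-81158, Mul(-25676, Pow(-66641, -1))), Rational(1, 2)) = Pow(Add(-81158, Mul(-25676, Rational(-1, 66641))), Rational(1, 2)) = Pow(Add(-81158, Rational(25676, 66641)), Rational(1, 2)) = Pow(Rational(-5408424602, 66641), Rational(1, 2)) = Mul(Rational(1, 66641), I, Pow(360422823901882, Rational(1, 2)))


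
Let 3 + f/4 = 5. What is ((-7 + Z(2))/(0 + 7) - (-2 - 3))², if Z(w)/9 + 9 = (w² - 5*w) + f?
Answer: 25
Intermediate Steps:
f = 8 (f = -12 + 4*5 = -12 + 20 = 8)
Z(w) = -9 - 45*w + 9*w² (Z(w) = -81 + 9*((w² - 5*w) + 8) = -81 + 9*(8 + w² - 5*w) = -81 + (72 - 45*w + 9*w²) = -9 - 45*w + 9*w²)
((-7 + Z(2))/(0 + 7) - (-2 - 3))² = ((-7 + (-9 - 45*2 + 9*2²))/(0 + 7) - (-2 - 3))² = ((-7 + (-9 - 90 + 9*4))/7 - 1*(-5))² = ((-7 + (-9 - 90 + 36))*(⅐) + 5)² = ((-7 - 63)*(⅐) + 5)² = (-70*⅐ + 5)² = (-10 + 5)² = (-5)² = 25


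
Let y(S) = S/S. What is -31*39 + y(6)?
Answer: -1208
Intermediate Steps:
y(S) = 1
-31*39 + y(6) = -31*39 + 1 = -1209 + 1 = -1208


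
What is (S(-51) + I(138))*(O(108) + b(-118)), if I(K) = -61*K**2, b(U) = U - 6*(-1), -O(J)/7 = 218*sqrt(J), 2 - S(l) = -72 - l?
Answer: 130106032 + 10636168116*sqrt(3) ≈ 1.8552e+10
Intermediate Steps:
S(l) = 74 + l (S(l) = 2 - (-72 - l) = 2 + (72 + l) = 74 + l)
O(J) = -1526*sqrt(J)
b(U) = 6 + U (b(U) = U + 6 = 6 + U)
(S(-51) + I(138))*(O(108) + b(-118)) = ((74 - 51) - 61*138**2)*(-9156*sqrt(3) + (6 - 118)) = (23 - 61*19044)*(-9156*sqrt(3) - 112) = (23 - 1161684)*(-9156*sqrt(3) - 112) = -1161661*(-112 - 9156*sqrt(3)) = 130106032 + 10636168116*sqrt(3)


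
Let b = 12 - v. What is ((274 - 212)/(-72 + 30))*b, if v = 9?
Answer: -31/7 ≈ -4.4286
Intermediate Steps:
b = 3 (b = 12 - 1*9 = 12 - 9 = 3)
((274 - 212)/(-72 + 30))*b = ((274 - 212)/(-72 + 30))*3 = (62/(-42))*3 = (62*(-1/42))*3 = -31/21*3 = -31/7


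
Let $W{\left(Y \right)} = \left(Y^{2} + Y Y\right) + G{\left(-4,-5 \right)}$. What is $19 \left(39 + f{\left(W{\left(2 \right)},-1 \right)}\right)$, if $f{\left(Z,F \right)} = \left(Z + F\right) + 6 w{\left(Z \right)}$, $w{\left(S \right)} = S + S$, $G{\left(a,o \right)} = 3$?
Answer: $3439$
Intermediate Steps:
$w{\left(S \right)} = 2 S$
$W{\left(Y \right)} = 3 + 2 Y^{2}$ ($W{\left(Y \right)} = \left(Y^{2} + Y Y\right) + 3 = \left(Y^{2} + Y^{2}\right) + 3 = 2 Y^{2} + 3 = 3 + 2 Y^{2}$)
$f{\left(Z,F \right)} = F + 13 Z$ ($f{\left(Z,F \right)} = \left(Z + F\right) + 6 \cdot 2 Z = \left(F + Z\right) + 12 Z = F + 13 Z$)
$19 \left(39 + f{\left(W{\left(2 \right)},-1 \right)}\right) = 19 \left(39 - \left(1 - 13 \left(3 + 2 \cdot 2^{2}\right)\right)\right) = 19 \left(39 - \left(1 - 13 \left(3 + 2 \cdot 4\right)\right)\right) = 19 \left(39 - \left(1 - 13 \left(3 + 8\right)\right)\right) = 19 \left(39 + \left(-1 + 13 \cdot 11\right)\right) = 19 \left(39 + \left(-1 + 143\right)\right) = 19 \left(39 + 142\right) = 19 \cdot 181 = 3439$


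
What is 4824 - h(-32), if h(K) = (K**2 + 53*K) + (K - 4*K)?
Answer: 5400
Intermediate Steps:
h(K) = K**2 + 50*K (h(K) = (K**2 + 53*K) - 3*K = K**2 + 50*K)
4824 - h(-32) = 4824 - (-32)*(50 - 32) = 4824 - (-32)*18 = 4824 - 1*(-576) = 4824 + 576 = 5400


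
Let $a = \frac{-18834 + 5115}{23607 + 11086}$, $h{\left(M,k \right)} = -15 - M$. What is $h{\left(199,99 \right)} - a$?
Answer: $- \frac{7410583}{34693} \approx -213.6$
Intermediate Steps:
$a = - \frac{13719}{34693} \approx -0.39544$
$h{\left(199,99 \right)} - a = \left(-15 - 199\right) - - \frac{13719}{34693} = \left(-15 - 199\right) + \frac{13719}{34693} = -214 + \frac{13719}{34693} = - \frac{7410583}{34693}$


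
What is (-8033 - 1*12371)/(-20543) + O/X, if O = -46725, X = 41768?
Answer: -107637403/858040024 ≈ -0.12545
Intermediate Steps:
(-8033 - 1*12371)/(-20543) + O/X = (-8033 - 1*12371)/(-20543) - 46725/41768 = (-8033 - 12371)*(-1/20543) - 46725*1/41768 = -20404*(-1/20543) - 46725/41768 = 20404/20543 - 46725/41768 = -107637403/858040024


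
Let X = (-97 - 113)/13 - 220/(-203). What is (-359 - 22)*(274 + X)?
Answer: -260343396/2639 ≈ -98652.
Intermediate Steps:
X = -39770/2639 (X = -210*1/13 - 220*(-1/203) = -210/13 + 220/203 = -39770/2639 ≈ -15.070)
(-359 - 22)*(274 + X) = (-359 - 22)*(274 - 39770/2639) = -381*683316/2639 = -260343396/2639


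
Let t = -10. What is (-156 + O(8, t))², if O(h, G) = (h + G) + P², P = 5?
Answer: 17689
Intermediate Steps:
O(h, G) = 25 + G + h (O(h, G) = (h + G) + 5² = (G + h) + 25 = 25 + G + h)
(-156 + O(8, t))² = (-156 + (25 - 10 + 8))² = (-156 + 23)² = (-133)² = 17689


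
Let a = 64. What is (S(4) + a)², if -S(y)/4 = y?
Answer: 2304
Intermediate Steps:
S(y) = -4*y
(S(4) + a)² = (-4*4 + 64)² = (-16 + 64)² = 48² = 2304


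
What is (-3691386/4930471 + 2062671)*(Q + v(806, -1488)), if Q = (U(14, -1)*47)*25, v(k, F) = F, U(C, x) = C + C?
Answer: 319458025129246860/4930471 ≈ 6.4793e+10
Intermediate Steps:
U(C, x) = 2*C
Q = 32900 (Q = ((2*14)*47)*25 = (28*47)*25 = 1316*25 = 32900)
(-3691386/4930471 + 2062671)*(Q + v(806, -1488)) = (-3691386/4930471 + 2062671)*(32900 - 1488) = (-3691386*1/4930471 + 2062671)*31412 = (-3691386/4930471 + 2062671)*31412 = (10169935856655/4930471)*31412 = 319458025129246860/4930471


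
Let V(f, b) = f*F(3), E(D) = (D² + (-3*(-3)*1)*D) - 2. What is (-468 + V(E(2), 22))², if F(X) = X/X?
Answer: 200704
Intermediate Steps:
F(X) = 1
E(D) = -2 + D² + 9*D (E(D) = (D² + (9*1)*D) - 2 = (D² + 9*D) - 2 = -2 + D² + 9*D)
V(f, b) = f (V(f, b) = f*1 = f)
(-468 + V(E(2), 22))² = (-468 + (-2 + 2² + 9*2))² = (-468 + (-2 + 4 + 18))² = (-468 + 20)² = (-448)² = 200704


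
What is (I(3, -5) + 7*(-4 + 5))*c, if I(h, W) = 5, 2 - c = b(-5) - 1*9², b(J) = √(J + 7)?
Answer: 996 - 12*√2 ≈ 979.03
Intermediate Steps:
b(J) = √(7 + J)
c = 83 - √2 (c = 2 - (√(7 - 5) - 1*9²) = 2 - (√2 - 1*81) = 2 - (√2 - 81) = 2 - (-81 + √2) = 2 + (81 - √2) = 83 - √2 ≈ 81.586)
(I(3, -5) + 7*(-4 + 5))*c = (5 + 7*(-4 + 5))*(83 - √2) = (5 + 7*1)*(83 - √2) = (5 + 7)*(83 - √2) = 12*(83 - √2) = 996 - 12*√2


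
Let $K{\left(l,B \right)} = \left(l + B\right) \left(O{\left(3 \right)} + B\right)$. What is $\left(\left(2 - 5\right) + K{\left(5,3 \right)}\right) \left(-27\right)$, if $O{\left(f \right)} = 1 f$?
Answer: $-1215$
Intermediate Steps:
$O{\left(f \right)} = f$
$K{\left(l,B \right)} = \left(3 + B\right) \left(B + l\right)$ ($K{\left(l,B \right)} = \left(l + B\right) \left(3 + B\right) = \left(B + l\right) \left(3 + B\right) = \left(3 + B\right) \left(B + l\right)$)
$\left(\left(2 - 5\right) + K{\left(5,3 \right)}\right) \left(-27\right) = \left(\left(2 - 5\right) + \left(3^{2} + 3 \cdot 3 + 3 \cdot 5 + 3 \cdot 5\right)\right) \left(-27\right) = \left(\left(2 - 5\right) + \left(9 + 9 + 15 + 15\right)\right) \left(-27\right) = \left(-3 + 48\right) \left(-27\right) = 45 \left(-27\right) = -1215$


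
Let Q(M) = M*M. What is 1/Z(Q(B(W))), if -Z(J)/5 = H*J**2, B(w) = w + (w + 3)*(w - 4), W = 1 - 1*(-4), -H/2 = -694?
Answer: -1/198213340 ≈ -5.0451e-9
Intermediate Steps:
H = 1388 (H = -2*(-694) = 1388)
W = 5 (W = 1 + 4 = 5)
B(w) = w + (-4 + w)*(3 + w) (B(w) = w + (3 + w)*(-4 + w) = w + (-4 + w)*(3 + w))
Q(M) = M**2
Z(J) = -6940*J**2
1/Z(Q(B(W))) = 1/(-6940*(-12 + 5**2)**4) = 1/(-6940*(-12 + 25)**4) = 1/(-6940*(13**2)**2) = 1/(-6940*169**2) = 1/(-6940*28561) = 1/(-198213340) = -1/198213340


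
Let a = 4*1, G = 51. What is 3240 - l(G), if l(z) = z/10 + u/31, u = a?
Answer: 1002779/310 ≈ 3234.8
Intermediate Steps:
a = 4
u = 4
l(z) = 4/31 + z/10 (l(z) = z/10 + 4/31 = 4/31 + z/10)
3240 - l(G) = 3240 - (4/31 + (1/10)*51) = 3240 - (4/31 + 51/10) = 3240 - 1*1621/310 = 3240 - 1621/310 = 1002779/310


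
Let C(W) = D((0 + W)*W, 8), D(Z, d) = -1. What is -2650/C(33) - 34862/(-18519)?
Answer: 49110212/18519 ≈ 2651.9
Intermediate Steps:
C(W) = -1
-2650/C(33) - 34862/(-18519) = -2650/(-1) - 34862/(-18519) = -2650*(-1) - 34862*(-1/18519) = 2650 + 34862/18519 = 49110212/18519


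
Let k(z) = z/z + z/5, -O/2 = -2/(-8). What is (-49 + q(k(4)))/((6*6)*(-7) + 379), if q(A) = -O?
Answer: -97/254 ≈ -0.38189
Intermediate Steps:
O = -½ (O = -(-4)/(-8) = -(-4)*(-1)/8 = -2*¼ = -½ ≈ -0.50000)
k(z) = 1 + z/5 (k(z) = 1 + z*(⅕) = 1 + z/5)
q(A) = ½ (q(A) = -1*(-½) = ½)
(-49 + q(k(4)))/((6*6)*(-7) + 379) = (-49 + ½)/((6*6)*(-7) + 379) = -97/(2*(36*(-7) + 379)) = -97/(2*(-252 + 379)) = -97/2/127 = -97/2*1/127 = -97/254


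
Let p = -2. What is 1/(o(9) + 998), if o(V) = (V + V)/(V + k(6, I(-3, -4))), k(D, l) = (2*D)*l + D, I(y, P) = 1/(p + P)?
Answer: 13/12992 ≈ 0.0010006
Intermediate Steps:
I(y, P) = 1/(-2 + P)
k(D, l) = D + 2*D*l (k(D, l) = 2*D*l + D = D + 2*D*l)
o(V) = 2*V/(4 + V) (o(V) = (V + V)/(V + 6*(1 + 2/(-2 - 4))) = (2*V)/(V + 6*(1 + 2/(-6))) = (2*V)/(V + 6*(1 + 2*(-⅙))) = (2*V)/(V + 6*(1 - ⅓)) = (2*V)/(V + 6*(⅔)) = (2*V)/(V + 4) = (2*V)/(4 + V) = 2*V/(4 + V))
1/(o(9) + 998) = 1/(2*9/(4 + 9) + 998) = 1/(2*9/13 + 998) = 1/(2*9*(1/13) + 998) = 1/(18/13 + 998) = 1/(12992/13) = 13/12992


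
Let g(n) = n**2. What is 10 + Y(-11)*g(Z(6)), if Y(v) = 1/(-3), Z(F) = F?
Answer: -2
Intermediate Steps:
Y(v) = -1/3
10 + Y(-11)*g(Z(6)) = 10 - 1/3*6**2 = 10 - 1/3*36 = 10 - 12 = -2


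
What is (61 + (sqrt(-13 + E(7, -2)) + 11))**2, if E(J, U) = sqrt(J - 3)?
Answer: (72 + I*sqrt(11))**2 ≈ 5173.0 + 477.59*I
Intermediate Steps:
E(J, U) = sqrt(-3 + J)
(61 + (sqrt(-13 + E(7, -2)) + 11))**2 = (61 + (sqrt(-13 + sqrt(-3 + 7)) + 11))**2 = (61 + (sqrt(-13 + sqrt(4)) + 11))**2 = (61 + (sqrt(-13 + 2) + 11))**2 = (61 + (sqrt(-11) + 11))**2 = (61 + (I*sqrt(11) + 11))**2 = (61 + (11 + I*sqrt(11)))**2 = (72 + I*sqrt(11))**2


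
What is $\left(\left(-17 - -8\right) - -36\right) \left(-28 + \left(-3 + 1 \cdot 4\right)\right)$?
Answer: $-729$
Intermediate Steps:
$\left(\left(-17 - -8\right) - -36\right) \left(-28 + \left(-3 + 1 \cdot 4\right)\right) = \left(\left(-17 + 8\right) + 36\right) \left(-28 + \left(-3 + 4\right)\right) = \left(-9 + 36\right) \left(-28 + 1\right) = 27 \left(-27\right) = -729$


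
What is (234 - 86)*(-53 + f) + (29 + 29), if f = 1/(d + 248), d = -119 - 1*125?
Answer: -7749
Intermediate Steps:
d = -244 (d = -119 - 125 = -244)
f = ¼ (f = 1/(-244 + 248) = 1/4 = ¼ ≈ 0.25000)
(234 - 86)*(-53 + f) + (29 + 29) = (234 - 86)*(-53 + ¼) + (29 + 29) = 148*(-211/4) + 58 = -7807 + 58 = -7749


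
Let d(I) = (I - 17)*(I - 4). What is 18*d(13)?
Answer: -648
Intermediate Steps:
d(I) = (-17 + I)*(-4 + I)
18*d(13) = 18*(68 + 13² - 21*13) = 18*(68 + 169 - 273) = 18*(-36) = -648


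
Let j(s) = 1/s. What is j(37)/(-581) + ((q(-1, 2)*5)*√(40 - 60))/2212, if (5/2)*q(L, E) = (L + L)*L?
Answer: -1/21497 + 2*I*√5/553 ≈ -4.6518e-5 + 0.008087*I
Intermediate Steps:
q(L, E) = 4*L²/5 (q(L, E) = 2*((L + L)*L)/5 = 2*((2*L)*L)/5 = 2*(2*L²)/5 = 4*L²/5)
j(37)/(-581) + ((q(-1, 2)*5)*√(40 - 60))/2212 = 1/(37*(-581)) + ((((⅘)*(-1)²)*5)*√(40 - 60))/2212 = (1/37)*(-1/581) + ((((⅘)*1)*5)*√(-20))*(1/2212) = -1/21497 + (((⅘)*5)*(2*I*√5))*(1/2212) = -1/21497 + (4*(2*I*√5))*(1/2212) = -1/21497 + (8*I*√5)*(1/2212) = -1/21497 + 2*I*√5/553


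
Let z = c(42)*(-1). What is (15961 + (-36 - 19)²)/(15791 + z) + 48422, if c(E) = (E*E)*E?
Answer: 2822838348/58297 ≈ 48422.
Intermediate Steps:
c(E) = E³ (c(E) = E²*E = E³)
z = -74088 (z = 42³*(-1) = 74088*(-1) = -74088)
(15961 + (-36 - 19)²)/(15791 + z) + 48422 = (15961 + (-36 - 19)²)/(15791 - 74088) + 48422 = (15961 + (-55)²)/(-58297) + 48422 = (15961 + 3025)*(-1/58297) + 48422 = 18986*(-1/58297) + 48422 = -18986/58297 + 48422 = 2822838348/58297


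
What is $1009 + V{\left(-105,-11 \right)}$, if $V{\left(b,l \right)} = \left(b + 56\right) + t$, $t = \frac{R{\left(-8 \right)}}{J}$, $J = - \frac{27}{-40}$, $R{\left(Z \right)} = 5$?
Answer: $\frac{26120}{27} \approx 967.41$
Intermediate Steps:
$J = \frac{27}{40}$ ($J = \left(-27\right) \left(- \frac{1}{40}\right) = \frac{27}{40} \approx 0.675$)
$t = \frac{200}{27}$ ($t = \frac{5}{\frac{27}{40}} = 5 \cdot \frac{40}{27} = \frac{200}{27} \approx 7.4074$)
$V{\left(b,l \right)} = \frac{1712}{27} + b$ ($V{\left(b,l \right)} = \left(b + 56\right) + \frac{200}{27} = \left(56 + b\right) + \frac{200}{27} = \frac{1712}{27} + b$)
$1009 + V{\left(-105,-11 \right)} = 1009 + \left(\frac{1712}{27} - 105\right) = 1009 - \frac{1123}{27} = \frac{26120}{27}$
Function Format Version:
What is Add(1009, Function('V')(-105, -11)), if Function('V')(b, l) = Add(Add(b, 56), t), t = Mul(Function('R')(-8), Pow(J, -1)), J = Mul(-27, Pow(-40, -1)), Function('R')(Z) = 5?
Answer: Rational(26120, 27) ≈ 967.41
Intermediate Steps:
J = Rational(27, 40) (J = Mul(-27, Rational(-1, 40)) = Rational(27, 40) ≈ 0.67500)
t = Rational(200, 27) (t = Mul(5, Pow(Rational(27, 40), -1)) = Mul(5, Rational(40, 27)) = Rational(200, 27) ≈ 7.4074)
Function('V')(b, l) = Add(Rational(1712, 27), b) (Function('V')(b, l) = Add(Add(b, 56), Rational(200, 27)) = Add(Add(56, b), Rational(200, 27)) = Add(Rational(1712, 27), b))
Add(1009, Function('V')(-105, -11)) = Add(1009, Add(Rational(1712, 27), -105)) = Add(1009, Rational(-1123, 27)) = Rational(26120, 27)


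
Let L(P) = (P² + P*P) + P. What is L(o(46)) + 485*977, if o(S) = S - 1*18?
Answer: 475441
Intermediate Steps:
o(S) = -18 + S (o(S) = S - 18 = -18 + S)
L(P) = P + 2*P² (L(P) = (P² + P²) + P = 2*P² + P = P + 2*P²)
L(o(46)) + 485*977 = (-18 + 46)*(1 + 2*(-18 + 46)) + 485*977 = 28*(1 + 2*28) + 473845 = 28*(1 + 56) + 473845 = 28*57 + 473845 = 1596 + 473845 = 475441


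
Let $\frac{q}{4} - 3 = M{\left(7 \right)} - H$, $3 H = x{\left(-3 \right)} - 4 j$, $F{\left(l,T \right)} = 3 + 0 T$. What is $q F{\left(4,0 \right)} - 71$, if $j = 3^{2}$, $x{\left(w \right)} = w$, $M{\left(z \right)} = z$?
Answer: $205$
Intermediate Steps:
$j = 9$
$F{\left(l,T \right)} = 3$ ($F{\left(l,T \right)} = 3 + 0 = 3$)
$H = -13$ ($H = \frac{-3 - 36}{3} = \frac{1}{3} \left(-39\right) = -13$)
$q = 92$ ($q = 12 + 4 \left(7 - -13\right) = 12 + 4 \left(7 + 13\right) = 12 + 4 \cdot 20 = 12 + 80 = 92$)
$q F{\left(4,0 \right)} - 71 = 92 \cdot 3 - 71 = 276 - 71 = 205$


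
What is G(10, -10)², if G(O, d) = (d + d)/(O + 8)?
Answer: 100/81 ≈ 1.2346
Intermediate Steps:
G(O, d) = 2*d/(8 + O) (G(O, d) = (2*d)/(8 + O) = 2*d/(8 + O))
G(10, -10)² = (2*(-10)/(8 + 10))² = (2*(-10)/18)² = (2*(-10)*(1/18))² = (-10/9)² = 100/81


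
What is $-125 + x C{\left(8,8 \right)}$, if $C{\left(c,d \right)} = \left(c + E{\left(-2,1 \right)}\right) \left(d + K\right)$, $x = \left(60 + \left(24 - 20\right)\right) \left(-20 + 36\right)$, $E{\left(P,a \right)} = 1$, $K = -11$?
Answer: $-27773$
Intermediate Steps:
$x = 1024$ ($x = \left(60 + 4\right) 16 = 64 \cdot 16 = 1024$)
$C{\left(c,d \right)} = \left(1 + c\right) \left(-11 + d\right)$ ($C{\left(c,d \right)} = \left(c + 1\right) \left(d - 11\right) = \left(1 + c\right) \left(-11 + d\right)$)
$-125 + x C{\left(8,8 \right)} = -125 + 1024 \left(-11 + 8 - 88 + 8 \cdot 8\right) = -125 + 1024 \left(-11 + 8 - 88 + 64\right) = -125 + 1024 \left(-27\right) = -125 - 27648 = -27773$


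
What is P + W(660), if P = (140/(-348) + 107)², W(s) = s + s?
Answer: 95998156/7569 ≈ 12683.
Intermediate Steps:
W(s) = 2*s
P = 86007076/7569 (P = (140*(-1/348) + 107)² = (-35/87 + 107)² = (9274/87)² = 86007076/7569 ≈ 11363.)
P + W(660) = 86007076/7569 + 2*660 = 86007076/7569 + 1320 = 95998156/7569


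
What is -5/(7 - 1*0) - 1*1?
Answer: -12/7 ≈ -1.7143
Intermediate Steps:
-5/(7 - 1*0) - 1*1 = -5/(7 + 0) - 1 = -5/7 - 1 = -12/7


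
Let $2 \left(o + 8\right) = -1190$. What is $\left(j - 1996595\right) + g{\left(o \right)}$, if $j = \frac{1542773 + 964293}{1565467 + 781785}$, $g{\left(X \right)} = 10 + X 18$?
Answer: $- \frac{2355981350281}{1173626} \approx -2.0074 \cdot 10^{6}$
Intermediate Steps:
$o = -603$ ($o = -8 + \frac{1}{2} \left(-1190\right) = -8 - 595 = -603$)
$g{\left(X \right)} = 10 + 18 X$
$j = \frac{1253533}{1173626}$ ($j = \frac{2507066}{2347252} = 2507066 \cdot \frac{1}{2347252} = \frac{1253533}{1173626} \approx 1.0681$)
$\left(j - 1996595\right) + g{\left(o \right)} = \left(\frac{1253533}{1173626} - 1996595\right) + \left(10 + 18 \left(-603\right)\right) = - \frac{2343254549937}{1173626} + \left(10 - 10854\right) = - \frac{2343254549937}{1173626} - 10844 = - \frac{2355981350281}{1173626}$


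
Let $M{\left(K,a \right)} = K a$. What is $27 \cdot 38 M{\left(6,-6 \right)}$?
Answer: $-36936$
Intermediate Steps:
$27 \cdot 38 M{\left(6,-6 \right)} = 27 \cdot 38 \cdot 6 \left(-6\right) = 1026 \left(-36\right) = -36936$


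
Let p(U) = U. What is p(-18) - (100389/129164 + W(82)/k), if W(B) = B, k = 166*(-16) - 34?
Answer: -3256787921/173725580 ≈ -18.747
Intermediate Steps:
k = -2690 (k = -2656 - 34 = -2690)
p(-18) - (100389/129164 + W(82)/k) = -18 - (100389/129164 + 82/(-2690)) = -18 - (100389*(1/129164) + 82*(-1/2690)) = -18 - (100389/129164 - 41/1345) = -18 - 1*129727481/173725580 = -18 - 129727481/173725580 = -3256787921/173725580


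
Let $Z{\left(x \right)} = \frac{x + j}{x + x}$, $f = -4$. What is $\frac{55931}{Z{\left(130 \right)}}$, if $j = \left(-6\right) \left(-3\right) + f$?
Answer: $\frac{3635515}{36} \approx 1.0099 \cdot 10^{5}$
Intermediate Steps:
$j = 14$ ($j = \left(-6\right) \left(-3\right) - 4 = 18 - 4 = 14$)
$Z{\left(x \right)} = \frac{14 + x}{2 x}$ ($Z{\left(x \right)} = \frac{x + 14}{x + x} = \frac{14 + x}{2 x}$)
$\frac{55931}{Z{\left(130 \right)}} = \frac{55931}{\frac{1}{2} \cdot \frac{1}{130} \left(14 + 130\right)} = \frac{55931}{\frac{1}{2} \cdot \frac{1}{130} \cdot 144} = \frac{55931}{\frac{36}{65}} = 55931 \cdot \frac{65}{36} = \frac{3635515}{36}$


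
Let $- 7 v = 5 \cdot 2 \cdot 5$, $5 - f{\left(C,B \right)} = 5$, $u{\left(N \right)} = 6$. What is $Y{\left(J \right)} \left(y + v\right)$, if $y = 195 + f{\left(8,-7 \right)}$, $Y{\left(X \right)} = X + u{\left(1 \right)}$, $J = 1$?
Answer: $1315$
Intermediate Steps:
$f{\left(C,B \right)} = 0$ ($f{\left(C,B \right)} = 5 - 5 = 0$)
$Y{\left(X \right)} = 6 + X$ ($Y{\left(X \right)} = X + 6 = 6 + X$)
$v = - \frac{50}{7}$ ($v = - \frac{5 \cdot 2 \cdot 5}{7} = - \frac{10 \cdot 5}{7} = \left(- \frac{1}{7}\right) 50 = - \frac{50}{7} \approx -7.1429$)
$y = 195$ ($y = 195 + 0 = 195$)
$Y{\left(J \right)} \left(y + v\right) = \left(6 + 1\right) \left(195 - \frac{50}{7}\right) = 7 \cdot \frac{1315}{7} = 1315$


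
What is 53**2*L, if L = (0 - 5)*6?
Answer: -84270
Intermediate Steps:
L = -30 (L = -5*6 = -30)
53**2*L = 53**2*(-30) = 2809*(-30) = -84270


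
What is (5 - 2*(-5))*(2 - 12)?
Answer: -150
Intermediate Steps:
(5 - 2*(-5))*(2 - 12) = (5 + 10)*(-10) = 15*(-10) = -150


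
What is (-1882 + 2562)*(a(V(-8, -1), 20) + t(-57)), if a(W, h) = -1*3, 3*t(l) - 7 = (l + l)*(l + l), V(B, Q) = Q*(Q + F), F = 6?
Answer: 8835920/3 ≈ 2.9453e+6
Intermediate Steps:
V(B, Q) = Q*(6 + Q) (V(B, Q) = Q*(Q + 6) = Q*(6 + Q))
t(l) = 7/3 + 4*l²/3 (t(l) = 7/3 + ((l + l)*(l + l))/3 = 7/3 + ((2*l)*(2*l))/3 = 7/3 + (4*l²)/3 = 7/3 + 4*l²/3)
a(W, h) = -3
(-1882 + 2562)*(a(V(-8, -1), 20) + t(-57)) = (-1882 + 2562)*(-3 + (7/3 + (4/3)*(-57)²)) = 680*(-3 + (7/3 + (4/3)*3249)) = 680*(-3 + (7/3 + 4332)) = 680*(-3 + 13003/3) = 680*(12994/3) = 8835920/3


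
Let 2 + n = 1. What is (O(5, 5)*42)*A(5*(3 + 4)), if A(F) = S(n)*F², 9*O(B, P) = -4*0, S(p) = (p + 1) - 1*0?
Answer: 0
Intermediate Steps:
n = -1 (n = -2 + 1 = -1)
S(p) = 1 + p (S(p) = (1 + p) + 0 = 1 + p)
O(B, P) = 0 (O(B, P) = (-4*0)/9 = (⅑)*0 = 0)
A(F) = 0 (A(F) = (1 - 1)*F² = 0*F² = 0)
(O(5, 5)*42)*A(5*(3 + 4)) = (0*42)*0 = 0*0 = 0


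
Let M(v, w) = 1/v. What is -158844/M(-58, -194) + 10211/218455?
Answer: 2012615439371/218455 ≈ 9.2130e+6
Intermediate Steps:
-158844/M(-58, -194) + 10211/218455 = -158844/(1/(-58)) + 10211/218455 = -158844/(-1/58) + 10211*(1/218455) = -158844*(-58) + 10211/218455 = 9212952 + 10211/218455 = 2012615439371/218455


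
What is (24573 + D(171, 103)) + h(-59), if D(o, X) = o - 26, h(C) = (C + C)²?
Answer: 38642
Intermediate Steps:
h(C) = 4*C² (h(C) = (2*C)² = 4*C²)
D(o, X) = -26 + o
(24573 + D(171, 103)) + h(-59) = (24573 + (-26 + 171)) + 4*(-59)² = (24573 + 145) + 4*3481 = 24718 + 13924 = 38642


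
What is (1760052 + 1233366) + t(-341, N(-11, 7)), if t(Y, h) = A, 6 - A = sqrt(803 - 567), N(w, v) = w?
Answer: 2993424 - 2*sqrt(59) ≈ 2.9934e+6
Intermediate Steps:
A = 6 - 2*sqrt(59) (A = 6 - sqrt(803 - 567) = 6 - sqrt(236) = 6 - 2*sqrt(59) ≈ -9.3623)
t(Y, h) = 6 - 2*sqrt(59)
(1760052 + 1233366) + t(-341, N(-11, 7)) = (1760052 + 1233366) + (6 - 2*sqrt(59)) = 2993418 + (6 - 2*sqrt(59)) = 2993424 - 2*sqrt(59)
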